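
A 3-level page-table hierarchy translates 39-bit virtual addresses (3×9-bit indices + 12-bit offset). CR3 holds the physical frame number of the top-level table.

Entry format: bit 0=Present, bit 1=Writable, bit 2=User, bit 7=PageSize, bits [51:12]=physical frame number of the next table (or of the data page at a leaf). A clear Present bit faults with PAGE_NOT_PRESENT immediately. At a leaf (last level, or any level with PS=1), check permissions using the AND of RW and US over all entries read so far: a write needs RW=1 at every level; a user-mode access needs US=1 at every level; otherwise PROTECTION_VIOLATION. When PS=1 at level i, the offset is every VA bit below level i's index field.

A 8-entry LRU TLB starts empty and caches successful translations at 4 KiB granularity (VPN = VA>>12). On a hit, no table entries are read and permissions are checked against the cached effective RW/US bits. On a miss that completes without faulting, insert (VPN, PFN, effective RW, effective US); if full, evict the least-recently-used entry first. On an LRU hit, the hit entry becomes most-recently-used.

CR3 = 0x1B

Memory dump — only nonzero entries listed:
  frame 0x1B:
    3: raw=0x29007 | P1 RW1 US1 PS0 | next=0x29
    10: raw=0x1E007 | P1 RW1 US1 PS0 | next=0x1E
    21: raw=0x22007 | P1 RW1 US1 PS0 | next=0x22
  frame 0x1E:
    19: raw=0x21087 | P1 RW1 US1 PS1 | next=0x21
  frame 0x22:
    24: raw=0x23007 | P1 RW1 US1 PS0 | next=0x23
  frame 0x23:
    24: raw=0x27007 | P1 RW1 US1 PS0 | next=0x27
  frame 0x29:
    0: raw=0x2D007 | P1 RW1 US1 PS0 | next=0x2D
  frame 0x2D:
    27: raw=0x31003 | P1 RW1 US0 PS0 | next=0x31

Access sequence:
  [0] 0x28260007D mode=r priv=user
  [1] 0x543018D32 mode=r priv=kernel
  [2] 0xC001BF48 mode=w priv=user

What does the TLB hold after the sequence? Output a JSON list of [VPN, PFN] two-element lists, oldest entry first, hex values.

Walk each access:
#0 VA=0x28260007D (r,user):
  [0] read 0x1B idx=10: raw=0x1E007 flags P=1 W=1 U=1 S=0
  [1] read 0x1E idx=19: raw=0x21087 flags P=1 W=1 U=1 S=1
  ✓ 0x2107D (huge @L1)  — 2 lookups
#1 VA=0x543018D32 (r,kernel):
  [0] read 0x1B idx=21: raw=0x22007 flags P=1 W=1 U=1 S=0
  [1] read 0x22 idx=24: raw=0x23007 flags P=1 W=1 U=1 S=0
  [2] read 0x23 idx=24: raw=0x27007 flags P=1 W=1 U=1 S=0
  ✓ 0x27D32  — 3 lookups
#2 VA=0xC001BF48 (w,user):
  [0] read 0x1B idx=3: raw=0x29007 flags P=1 W=1 U=1 S=0
  [1] read 0x29 idx=0: raw=0x2D007 flags P=1 W=1 U=1 S=0
  [2] read 0x2D idx=27: raw=0x31003 flags P=1 W=1 U=0 S=0
  → PROTECTION_VIOLATION  (3 entries read)

TLB: [["0x282600", "0x21"], ["0x543018", "0x27"]]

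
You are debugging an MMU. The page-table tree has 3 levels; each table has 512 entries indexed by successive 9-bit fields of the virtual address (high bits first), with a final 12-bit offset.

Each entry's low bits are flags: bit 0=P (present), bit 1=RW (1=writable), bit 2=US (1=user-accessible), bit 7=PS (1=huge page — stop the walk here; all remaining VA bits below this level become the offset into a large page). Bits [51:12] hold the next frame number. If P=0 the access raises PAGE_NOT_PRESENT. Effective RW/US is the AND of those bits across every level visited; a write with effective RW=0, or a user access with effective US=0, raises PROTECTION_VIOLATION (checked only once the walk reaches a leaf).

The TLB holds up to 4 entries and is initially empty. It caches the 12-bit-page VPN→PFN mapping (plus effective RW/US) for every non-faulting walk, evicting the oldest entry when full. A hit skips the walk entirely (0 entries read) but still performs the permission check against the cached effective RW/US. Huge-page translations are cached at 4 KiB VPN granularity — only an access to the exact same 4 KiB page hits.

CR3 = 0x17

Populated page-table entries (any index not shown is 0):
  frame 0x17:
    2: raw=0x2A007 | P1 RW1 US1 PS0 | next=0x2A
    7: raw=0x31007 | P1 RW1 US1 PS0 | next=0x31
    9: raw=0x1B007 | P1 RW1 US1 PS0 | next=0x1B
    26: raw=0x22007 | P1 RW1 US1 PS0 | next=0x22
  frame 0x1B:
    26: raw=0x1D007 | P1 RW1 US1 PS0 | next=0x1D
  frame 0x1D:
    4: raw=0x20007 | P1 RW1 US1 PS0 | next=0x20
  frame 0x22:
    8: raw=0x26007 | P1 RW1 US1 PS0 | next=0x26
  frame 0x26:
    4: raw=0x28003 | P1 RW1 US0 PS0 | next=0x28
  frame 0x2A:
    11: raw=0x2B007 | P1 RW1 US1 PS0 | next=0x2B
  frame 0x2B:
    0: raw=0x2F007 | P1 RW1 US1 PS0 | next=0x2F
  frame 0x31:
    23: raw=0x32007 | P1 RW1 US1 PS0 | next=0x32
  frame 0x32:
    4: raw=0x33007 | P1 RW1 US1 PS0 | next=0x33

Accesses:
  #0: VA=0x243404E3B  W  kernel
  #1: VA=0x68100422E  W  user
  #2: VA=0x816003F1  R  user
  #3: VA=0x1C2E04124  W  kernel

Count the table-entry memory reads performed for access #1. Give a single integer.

Walk each access:
#0 VA=0x243404E3B (w,kernel):
  [0] read 0x17 idx=9: raw=0x1B007 flags P=1 W=1 U=1 S=0
  [1] read 0x1B idx=26: raw=0x1D007 flags P=1 W=1 U=1 S=0
  [2] read 0x1D idx=4: raw=0x20007 flags P=1 W=1 U=1 S=0
  ⇒ phys 0x20E3B  [3 reads]
#1 VA=0x68100422E (w,user):
  [0] read 0x17 idx=26: raw=0x22007 flags P=1 W=1 U=1 S=0
  [1] read 0x22 idx=8: raw=0x26007 flags P=1 W=1 U=1 S=0
  [2] read 0x26 idx=4: raw=0x28003 flags P=1 W=1 U=0 S=0
  → PROTECTION_VIOLATION  (3 entries read)
#2 VA=0x816003F1 (r,user):
  [0] read 0x17 idx=2: raw=0x2A007 flags P=1 W=1 U=1 S=0
  [1] read 0x2A idx=11: raw=0x2B007 flags P=1 W=1 U=1 S=0
  [2] read 0x2B idx=0: raw=0x2F007 flags P=1 W=1 U=1 S=0
  ⇒ phys 0x2F3F1  [3 reads]
#3 VA=0x1C2E04124 (w,kernel):
  [0] read 0x17 idx=7: raw=0x31007 flags P=1 W=1 U=1 S=0
  [1] read 0x31 idx=23: raw=0x32007 flags P=1 W=1 U=1 S=0
  [2] read 0x32 idx=4: raw=0x33007 flags P=1 W=1 U=1 S=0
  ⇒ phys 0x33124  [3 reads]

Entries read for #1: 3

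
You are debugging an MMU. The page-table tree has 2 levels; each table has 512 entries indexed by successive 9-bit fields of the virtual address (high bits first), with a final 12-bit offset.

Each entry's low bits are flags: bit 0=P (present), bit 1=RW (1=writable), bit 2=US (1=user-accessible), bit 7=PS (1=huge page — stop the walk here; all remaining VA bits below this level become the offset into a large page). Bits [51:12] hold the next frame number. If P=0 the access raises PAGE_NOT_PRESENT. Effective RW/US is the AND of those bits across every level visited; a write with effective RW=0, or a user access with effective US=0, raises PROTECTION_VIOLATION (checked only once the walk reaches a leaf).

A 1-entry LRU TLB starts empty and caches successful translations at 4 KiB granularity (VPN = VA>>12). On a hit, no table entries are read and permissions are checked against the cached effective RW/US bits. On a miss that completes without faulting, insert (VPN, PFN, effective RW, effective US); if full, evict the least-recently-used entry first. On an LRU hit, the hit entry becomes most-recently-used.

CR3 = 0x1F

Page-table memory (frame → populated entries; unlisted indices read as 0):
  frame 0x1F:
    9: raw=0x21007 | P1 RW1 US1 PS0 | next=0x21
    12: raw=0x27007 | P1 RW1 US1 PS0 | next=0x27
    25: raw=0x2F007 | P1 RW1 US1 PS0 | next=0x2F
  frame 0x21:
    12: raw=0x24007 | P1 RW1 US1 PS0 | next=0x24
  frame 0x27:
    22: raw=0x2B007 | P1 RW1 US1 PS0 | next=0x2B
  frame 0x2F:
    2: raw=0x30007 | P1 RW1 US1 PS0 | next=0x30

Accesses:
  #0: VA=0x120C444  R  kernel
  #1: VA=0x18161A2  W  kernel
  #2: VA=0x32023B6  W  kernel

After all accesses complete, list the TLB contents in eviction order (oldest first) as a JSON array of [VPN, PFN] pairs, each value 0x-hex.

Walk each access:
#0 VA=0x120C444 (r,kernel):
  [0] read 0x1F idx=9: raw=0x21007 flags P=1 W=1 U=1 S=0
  [1] read 0x21 idx=12: raw=0x24007 flags P=1 W=1 U=1 S=0
  ⇒ phys 0x24444  [2 reads]
#1 VA=0x18161A2 (w,kernel):
  [0] read 0x1F idx=12: raw=0x27007 flags P=1 W=1 U=1 S=0
  [1] read 0x27 idx=22: raw=0x2B007 flags P=1 W=1 U=1 S=0
  ⇒ phys 0x2B1A2  [2 reads]
#2 VA=0x32023B6 (w,kernel):
  [0] read 0x1F idx=25: raw=0x2F007 flags P=1 W=1 U=1 S=0
  [1] read 0x2F idx=2: raw=0x30007 flags P=1 W=1 U=1 S=0
  ⇒ phys 0x303B6  [2 reads]

TLB: [["0x3202", "0x30"]]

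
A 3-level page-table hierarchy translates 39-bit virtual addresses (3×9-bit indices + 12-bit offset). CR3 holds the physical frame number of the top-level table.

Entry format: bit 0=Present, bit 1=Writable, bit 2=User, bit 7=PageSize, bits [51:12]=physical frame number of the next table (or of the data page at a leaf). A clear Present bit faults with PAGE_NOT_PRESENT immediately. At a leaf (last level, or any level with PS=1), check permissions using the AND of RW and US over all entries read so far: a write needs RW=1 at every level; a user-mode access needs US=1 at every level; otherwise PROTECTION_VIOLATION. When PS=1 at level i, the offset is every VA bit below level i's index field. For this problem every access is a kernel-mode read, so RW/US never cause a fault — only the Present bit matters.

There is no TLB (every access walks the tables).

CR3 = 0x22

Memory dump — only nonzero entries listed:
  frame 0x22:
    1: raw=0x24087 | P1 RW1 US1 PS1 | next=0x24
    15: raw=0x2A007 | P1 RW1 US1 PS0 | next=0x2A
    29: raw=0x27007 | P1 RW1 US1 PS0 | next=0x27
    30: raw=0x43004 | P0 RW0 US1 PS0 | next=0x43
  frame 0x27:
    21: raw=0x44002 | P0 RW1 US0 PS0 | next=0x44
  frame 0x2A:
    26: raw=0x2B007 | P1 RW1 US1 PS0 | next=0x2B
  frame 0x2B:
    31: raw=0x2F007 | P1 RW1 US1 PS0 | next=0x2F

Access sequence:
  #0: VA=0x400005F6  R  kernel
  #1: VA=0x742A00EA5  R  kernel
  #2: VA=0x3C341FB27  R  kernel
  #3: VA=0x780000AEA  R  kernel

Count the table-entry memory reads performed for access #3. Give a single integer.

Trace:
#0 VA=0x400005F6 (r,kernel):
  L0: frame=0x22 idx=1 entry=0x24087 [P=1 RW=1 US=1 PS=1]
  ⇒ phys 0x245F6 (huge @L0)  [1 reads]
#1 VA=0x742A00EA5 (r,kernel):
  L0: frame=0x22 idx=29 entry=0x27007 [P=1 RW=1 US=1 PS=0]
  L1: frame=0x27 idx=21 entry=0x44002 [P=0 RW=1 US=0 PS=0]
  ⇒ fault: PAGE_NOT_PRESENT  — 2 lookups
#2 VA=0x3C341FB27 (r,kernel):
  L0: frame=0x22 idx=15 entry=0x2A007 [P=1 RW=1 US=1 PS=0]
  L1: frame=0x2A idx=26 entry=0x2B007 [P=1 RW=1 US=1 PS=0]
  L2: frame=0x2B idx=31 entry=0x2F007 [P=1 RW=1 US=1 PS=0]
  ⇒ phys 0x2FB27  [3 reads]
#3 VA=0x780000AEA (r,kernel):
  L0: frame=0x22 idx=30 entry=0x43004 [P=0 RW=0 US=1 PS=0]
  ⇒ fault: PAGE_NOT_PRESENT  — 1 lookups

Entries read for #3: 1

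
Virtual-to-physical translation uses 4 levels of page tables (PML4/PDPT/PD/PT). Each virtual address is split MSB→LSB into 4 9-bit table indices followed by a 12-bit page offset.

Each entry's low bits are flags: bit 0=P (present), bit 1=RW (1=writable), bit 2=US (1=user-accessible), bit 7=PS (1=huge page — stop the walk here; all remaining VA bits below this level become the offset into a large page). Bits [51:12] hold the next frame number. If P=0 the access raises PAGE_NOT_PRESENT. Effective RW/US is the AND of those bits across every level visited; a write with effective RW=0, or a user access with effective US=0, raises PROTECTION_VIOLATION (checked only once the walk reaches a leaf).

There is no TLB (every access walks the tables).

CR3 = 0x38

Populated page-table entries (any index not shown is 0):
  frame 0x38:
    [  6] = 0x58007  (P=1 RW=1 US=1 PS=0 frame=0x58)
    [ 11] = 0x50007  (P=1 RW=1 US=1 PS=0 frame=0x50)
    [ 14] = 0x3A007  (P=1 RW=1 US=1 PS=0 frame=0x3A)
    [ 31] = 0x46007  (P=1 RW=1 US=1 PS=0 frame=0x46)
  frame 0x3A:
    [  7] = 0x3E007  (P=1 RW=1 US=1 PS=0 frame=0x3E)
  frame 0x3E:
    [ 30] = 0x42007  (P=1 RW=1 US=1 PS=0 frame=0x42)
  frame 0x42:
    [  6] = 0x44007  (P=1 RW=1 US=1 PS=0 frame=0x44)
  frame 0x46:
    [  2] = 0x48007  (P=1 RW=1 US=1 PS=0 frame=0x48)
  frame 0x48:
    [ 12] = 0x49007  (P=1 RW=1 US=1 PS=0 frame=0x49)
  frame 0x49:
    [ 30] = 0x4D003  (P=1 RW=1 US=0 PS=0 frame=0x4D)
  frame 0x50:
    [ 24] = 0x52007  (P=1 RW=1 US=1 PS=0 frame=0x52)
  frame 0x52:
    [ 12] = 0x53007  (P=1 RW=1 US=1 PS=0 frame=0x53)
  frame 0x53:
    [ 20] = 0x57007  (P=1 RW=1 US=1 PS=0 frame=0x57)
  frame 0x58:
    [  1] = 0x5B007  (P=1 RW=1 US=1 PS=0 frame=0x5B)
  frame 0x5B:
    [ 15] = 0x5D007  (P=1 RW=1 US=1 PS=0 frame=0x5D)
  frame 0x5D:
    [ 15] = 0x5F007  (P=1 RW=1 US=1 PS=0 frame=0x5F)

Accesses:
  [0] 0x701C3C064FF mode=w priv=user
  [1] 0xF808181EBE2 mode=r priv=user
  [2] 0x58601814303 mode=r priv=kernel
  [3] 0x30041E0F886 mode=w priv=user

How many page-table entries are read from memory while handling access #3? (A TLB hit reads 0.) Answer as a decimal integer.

Walk each access:
#0 VA=0x701C3C064FF (w,user):
  L0 @0x38[14] → 0x3A007  P=1,RW=1,US=1,PS=0
  L1 @0x3A[7] → 0x3E007  P=1,RW=1,US=1,PS=0
  L2 @0x3E[30] → 0x42007  P=1,RW=1,US=1,PS=0
  L3 @0x42[6] → 0x44007  P=1,RW=1,US=1,PS=0
  ✓ 0x444FF  — 4 lookups
#1 VA=0xF808181EBE2 (r,user):
  L0 @0x38[31] → 0x46007  P=1,RW=1,US=1,PS=0
  L1 @0x46[2] → 0x48007  P=1,RW=1,US=1,PS=0
  L2 @0x48[12] → 0x49007  P=1,RW=1,US=1,PS=0
  L3 @0x49[30] → 0x4D003  P=1,RW=1,US=0,PS=0
  → PROTECTION_VIOLATION  (4 entries read)
#2 VA=0x58601814303 (r,kernel):
  L0 @0x38[11] → 0x50007  P=1,RW=1,US=1,PS=0
  L1 @0x50[24] → 0x52007  P=1,RW=1,US=1,PS=0
  L2 @0x52[12] → 0x53007  P=1,RW=1,US=1,PS=0
  L3 @0x53[20] → 0x57007  P=1,RW=1,US=1,PS=0
  ✓ 0x57303  — 4 lookups
#3 VA=0x30041E0F886 (w,user):
  L0 @0x38[6] → 0x58007  P=1,RW=1,US=1,PS=0
  L1 @0x58[1] → 0x5B007  P=1,RW=1,US=1,PS=0
  L2 @0x5B[15] → 0x5D007  P=1,RW=1,US=1,PS=0
  L3 @0x5D[15] → 0x5F007  P=1,RW=1,US=1,PS=0
  ✓ 0x5F886  — 4 lookups

Entries read for #3: 4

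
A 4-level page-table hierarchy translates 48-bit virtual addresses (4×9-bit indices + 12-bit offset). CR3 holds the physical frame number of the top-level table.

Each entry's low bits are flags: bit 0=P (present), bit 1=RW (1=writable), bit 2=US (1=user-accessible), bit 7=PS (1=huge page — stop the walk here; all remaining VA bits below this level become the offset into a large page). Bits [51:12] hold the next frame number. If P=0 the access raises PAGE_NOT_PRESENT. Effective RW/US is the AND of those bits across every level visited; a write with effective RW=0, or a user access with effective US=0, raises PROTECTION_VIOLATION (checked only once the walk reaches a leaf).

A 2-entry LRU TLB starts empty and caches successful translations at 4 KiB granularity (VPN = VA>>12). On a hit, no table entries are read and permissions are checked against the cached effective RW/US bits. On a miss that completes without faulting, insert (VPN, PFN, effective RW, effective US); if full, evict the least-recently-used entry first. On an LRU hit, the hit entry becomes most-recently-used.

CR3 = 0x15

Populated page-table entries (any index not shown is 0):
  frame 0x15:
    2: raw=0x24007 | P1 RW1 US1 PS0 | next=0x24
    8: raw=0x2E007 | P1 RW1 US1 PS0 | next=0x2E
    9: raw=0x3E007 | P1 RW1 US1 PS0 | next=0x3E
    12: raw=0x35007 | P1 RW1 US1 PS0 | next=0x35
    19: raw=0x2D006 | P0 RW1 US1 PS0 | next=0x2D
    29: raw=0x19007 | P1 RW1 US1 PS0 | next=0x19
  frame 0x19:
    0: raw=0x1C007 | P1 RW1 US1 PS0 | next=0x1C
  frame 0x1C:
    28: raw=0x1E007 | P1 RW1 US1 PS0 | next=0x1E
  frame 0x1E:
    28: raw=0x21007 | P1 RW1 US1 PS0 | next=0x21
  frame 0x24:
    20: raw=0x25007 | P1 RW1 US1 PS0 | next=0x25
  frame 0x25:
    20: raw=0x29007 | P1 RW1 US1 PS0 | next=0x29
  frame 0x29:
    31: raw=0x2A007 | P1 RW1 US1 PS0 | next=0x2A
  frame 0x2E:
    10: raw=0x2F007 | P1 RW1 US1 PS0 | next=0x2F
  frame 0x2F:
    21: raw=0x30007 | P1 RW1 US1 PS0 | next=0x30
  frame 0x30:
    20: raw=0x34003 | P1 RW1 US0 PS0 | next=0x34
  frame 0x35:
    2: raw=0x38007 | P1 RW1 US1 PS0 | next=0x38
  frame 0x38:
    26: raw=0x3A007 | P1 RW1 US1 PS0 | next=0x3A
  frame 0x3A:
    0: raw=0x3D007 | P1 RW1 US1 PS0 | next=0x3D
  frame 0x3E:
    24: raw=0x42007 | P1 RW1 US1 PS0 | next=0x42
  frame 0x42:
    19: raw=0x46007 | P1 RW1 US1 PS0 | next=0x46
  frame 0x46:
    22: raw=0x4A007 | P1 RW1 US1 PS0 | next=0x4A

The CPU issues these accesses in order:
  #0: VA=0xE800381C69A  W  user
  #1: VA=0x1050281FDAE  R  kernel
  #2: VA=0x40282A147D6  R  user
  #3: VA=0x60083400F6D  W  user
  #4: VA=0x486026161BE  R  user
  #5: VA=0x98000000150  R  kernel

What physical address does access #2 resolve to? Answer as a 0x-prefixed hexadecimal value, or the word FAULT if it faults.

Trace:
#0 VA=0xE800381C69A (w,user):
  L0: frame=0x15 idx=29 entry=0x19007 [P=1 RW=1 US=1 PS=0]
  L1: frame=0x19 idx=0 entry=0x1C007 [P=1 RW=1 US=1 PS=0]
  L2: frame=0x1C idx=28 entry=0x1E007 [P=1 RW=1 US=1 PS=0]
  L3: frame=0x1E idx=28 entry=0x21007 [P=1 RW=1 US=1 PS=0]
  ⇒ phys 0x2169A  [4 reads]
#1 VA=0x1050281FDAE (r,kernel):
  L0: frame=0x15 idx=2 entry=0x24007 [P=1 RW=1 US=1 PS=0]
  L1: frame=0x24 idx=20 entry=0x25007 [P=1 RW=1 US=1 PS=0]
  L2: frame=0x25 idx=20 entry=0x29007 [P=1 RW=1 US=1 PS=0]
  L3: frame=0x29 idx=31 entry=0x2A007 [P=1 RW=1 US=1 PS=0]
  ⇒ phys 0x2ADAE  [4 reads]
#2 VA=0x40282A147D6 (r,user):
  L0: frame=0x15 idx=8 entry=0x2E007 [P=1 RW=1 US=1 PS=0]
  L1: frame=0x2E idx=10 entry=0x2F007 [P=1 RW=1 US=1 PS=0]
  L2: frame=0x2F idx=21 entry=0x30007 [P=1 RW=1 US=1 PS=0]
  L3: frame=0x30 idx=20 entry=0x34003 [P=1 RW=1 US=0 PS=0]
  ✗ PROTECTION_VIOLATION  [4 reads]
#3 VA=0x60083400F6D (w,user):
  L0: frame=0x15 idx=12 entry=0x35007 [P=1 RW=1 US=1 PS=0]
  L1: frame=0x35 idx=2 entry=0x38007 [P=1 RW=1 US=1 PS=0]
  L2: frame=0x38 idx=26 entry=0x3A007 [P=1 RW=1 US=1 PS=0]
  L3: frame=0x3A idx=0 entry=0x3D007 [P=1 RW=1 US=1 PS=0]
  ⇒ phys 0x3DF6D  [4 reads]
#4 VA=0x486026161BE (r,user):
  L0: frame=0x15 idx=9 entry=0x3E007 [P=1 RW=1 US=1 PS=0]
  L1: frame=0x3E idx=24 entry=0x42007 [P=1 RW=1 US=1 PS=0]
  L2: frame=0x42 idx=19 entry=0x46007 [P=1 RW=1 US=1 PS=0]
  L3: frame=0x46 idx=22 entry=0x4A007 [P=1 RW=1 US=1 PS=0]
  ⇒ phys 0x4A1BE  [4 reads]
#5 VA=0x98000000150 (r,kernel):
  L0: frame=0x15 idx=19 entry=0x2D006 [P=0 RW=1 US=1 PS=0]
  ✗ PAGE_NOT_PRESENT  [1 reads]

Access #2 PA: FAULT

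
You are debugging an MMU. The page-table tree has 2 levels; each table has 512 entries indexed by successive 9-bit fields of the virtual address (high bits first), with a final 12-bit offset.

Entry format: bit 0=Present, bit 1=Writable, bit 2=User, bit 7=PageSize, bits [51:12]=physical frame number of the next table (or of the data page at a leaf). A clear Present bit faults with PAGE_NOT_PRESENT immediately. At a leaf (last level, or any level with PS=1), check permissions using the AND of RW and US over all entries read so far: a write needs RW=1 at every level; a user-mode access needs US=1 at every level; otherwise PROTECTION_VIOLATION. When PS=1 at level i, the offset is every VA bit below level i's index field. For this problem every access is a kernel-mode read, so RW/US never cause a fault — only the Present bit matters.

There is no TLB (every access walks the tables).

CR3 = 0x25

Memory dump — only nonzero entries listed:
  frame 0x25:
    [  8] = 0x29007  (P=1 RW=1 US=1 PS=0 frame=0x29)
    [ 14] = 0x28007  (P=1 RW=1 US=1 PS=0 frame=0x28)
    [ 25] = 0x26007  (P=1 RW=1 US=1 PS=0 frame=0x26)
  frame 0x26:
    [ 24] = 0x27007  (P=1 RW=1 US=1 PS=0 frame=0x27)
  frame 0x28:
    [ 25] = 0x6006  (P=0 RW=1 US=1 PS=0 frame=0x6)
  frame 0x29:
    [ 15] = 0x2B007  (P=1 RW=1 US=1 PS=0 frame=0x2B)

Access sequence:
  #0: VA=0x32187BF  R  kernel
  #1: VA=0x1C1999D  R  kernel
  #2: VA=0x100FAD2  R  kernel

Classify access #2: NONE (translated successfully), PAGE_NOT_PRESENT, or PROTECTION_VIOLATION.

Walk each access:
#0 VA=0x32187BF (r,kernel):
  L0 @0x25[25] → 0x26007  P=1,RW=1,US=1,PS=0
  L1 @0x26[24] → 0x27007  P=1,RW=1,US=1,PS=0
  → PA=0x277BF  (2 entries read)
#1 VA=0x1C1999D (r,kernel):
  L0 @0x25[14] → 0x28007  P=1,RW=1,US=1,PS=0
  L1 @0x28[25] → 0x6006  P=0,RW=1,US=1,PS=0
  ⇒ fault: PAGE_NOT_PRESENT  — 2 lookups
#2 VA=0x100FAD2 (r,kernel):
  L0 @0x25[8] → 0x29007  P=1,RW=1,US=1,PS=0
  L1 @0x29[15] → 0x2B007  P=1,RW=1,US=1,PS=0
  → PA=0x2BAD2  (2 entries read)

Access #2 fault: NONE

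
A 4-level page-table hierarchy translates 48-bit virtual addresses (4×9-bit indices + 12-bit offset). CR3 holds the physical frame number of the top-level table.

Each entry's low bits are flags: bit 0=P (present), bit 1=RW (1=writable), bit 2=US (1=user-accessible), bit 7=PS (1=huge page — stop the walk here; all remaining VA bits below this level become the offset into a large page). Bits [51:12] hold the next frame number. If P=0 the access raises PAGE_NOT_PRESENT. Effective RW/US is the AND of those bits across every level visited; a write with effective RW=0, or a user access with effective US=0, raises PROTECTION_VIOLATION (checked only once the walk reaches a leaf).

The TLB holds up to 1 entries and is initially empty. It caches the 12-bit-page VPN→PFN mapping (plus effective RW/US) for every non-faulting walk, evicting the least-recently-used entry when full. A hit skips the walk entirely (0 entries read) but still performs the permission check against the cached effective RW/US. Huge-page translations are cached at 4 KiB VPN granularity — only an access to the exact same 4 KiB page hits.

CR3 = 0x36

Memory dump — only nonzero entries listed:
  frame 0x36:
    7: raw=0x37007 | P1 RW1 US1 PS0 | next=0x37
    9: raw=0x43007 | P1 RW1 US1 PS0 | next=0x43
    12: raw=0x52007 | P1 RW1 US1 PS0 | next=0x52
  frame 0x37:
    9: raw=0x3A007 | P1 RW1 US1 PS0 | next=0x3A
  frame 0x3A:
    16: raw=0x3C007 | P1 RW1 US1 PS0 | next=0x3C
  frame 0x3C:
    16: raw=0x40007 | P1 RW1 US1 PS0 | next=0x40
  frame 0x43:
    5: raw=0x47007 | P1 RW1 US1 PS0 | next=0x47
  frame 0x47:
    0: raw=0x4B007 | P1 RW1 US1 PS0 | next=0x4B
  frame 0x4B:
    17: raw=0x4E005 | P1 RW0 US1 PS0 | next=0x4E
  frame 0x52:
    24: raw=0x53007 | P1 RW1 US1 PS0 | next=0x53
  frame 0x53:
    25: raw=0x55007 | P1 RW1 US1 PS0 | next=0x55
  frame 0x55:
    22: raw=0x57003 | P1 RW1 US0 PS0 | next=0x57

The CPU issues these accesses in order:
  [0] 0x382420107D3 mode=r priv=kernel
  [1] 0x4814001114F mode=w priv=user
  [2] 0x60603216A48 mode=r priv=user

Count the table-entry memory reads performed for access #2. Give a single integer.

Per-access translation:
#0 VA=0x382420107D3 (r,kernel):
  L0 @0x36[7] → 0x37007  P=1,RW=1,US=1,PS=0
  L1 @0x37[9] → 0x3A007  P=1,RW=1,US=1,PS=0
  L2 @0x3A[16] → 0x3C007  P=1,RW=1,US=1,PS=0
  L3 @0x3C[16] → 0x40007  P=1,RW=1,US=1,PS=0
  ⇒ phys 0x407D3  [4 reads]
#1 VA=0x4814001114F (w,user):
  L0 @0x36[9] → 0x43007  P=1,RW=1,US=1,PS=0
  L1 @0x43[5] → 0x47007  P=1,RW=1,US=1,PS=0
  L2 @0x47[0] → 0x4B007  P=1,RW=1,US=1,PS=0
  L3 @0x4B[17] → 0x4E005  P=1,RW=0,US=1,PS=0
  → PROTECTION_VIOLATION  (4 entries read)
#2 VA=0x60603216A48 (r,user):
  L0 @0x36[12] → 0x52007  P=1,RW=1,US=1,PS=0
  L1 @0x52[24] → 0x53007  P=1,RW=1,US=1,PS=0
  L2 @0x53[25] → 0x55007  P=1,RW=1,US=1,PS=0
  L3 @0x55[22] → 0x57003  P=1,RW=1,US=0,PS=0
  → PROTECTION_VIOLATION  (4 entries read)

Entries read for #2: 4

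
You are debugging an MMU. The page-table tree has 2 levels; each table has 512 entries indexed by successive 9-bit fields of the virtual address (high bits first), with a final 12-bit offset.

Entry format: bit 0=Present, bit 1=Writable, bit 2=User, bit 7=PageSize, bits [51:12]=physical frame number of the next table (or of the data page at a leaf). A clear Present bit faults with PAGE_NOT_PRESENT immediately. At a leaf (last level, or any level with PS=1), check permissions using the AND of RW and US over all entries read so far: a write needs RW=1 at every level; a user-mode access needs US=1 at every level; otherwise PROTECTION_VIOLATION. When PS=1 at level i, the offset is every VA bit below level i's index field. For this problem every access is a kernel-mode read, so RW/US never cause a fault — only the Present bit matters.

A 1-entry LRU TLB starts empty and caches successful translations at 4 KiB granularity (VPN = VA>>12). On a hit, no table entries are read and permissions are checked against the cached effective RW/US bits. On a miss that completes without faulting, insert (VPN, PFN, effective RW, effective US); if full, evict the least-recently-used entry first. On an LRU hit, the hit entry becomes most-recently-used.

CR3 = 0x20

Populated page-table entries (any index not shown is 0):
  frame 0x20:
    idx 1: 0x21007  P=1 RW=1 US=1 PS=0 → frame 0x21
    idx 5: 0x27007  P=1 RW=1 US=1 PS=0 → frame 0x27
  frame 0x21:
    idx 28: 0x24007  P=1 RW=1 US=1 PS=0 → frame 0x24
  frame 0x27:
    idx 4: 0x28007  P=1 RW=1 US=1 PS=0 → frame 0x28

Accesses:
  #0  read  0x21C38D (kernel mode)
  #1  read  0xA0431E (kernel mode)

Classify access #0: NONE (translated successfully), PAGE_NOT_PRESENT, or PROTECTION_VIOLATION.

Walk each access:
#0 VA=0x21C38D (r,kernel):
  L0 @0x20[1] → 0x21007  P=1,RW=1,US=1,PS=0
  L1 @0x21[28] → 0x24007  P=1,RW=1,US=1,PS=0
  ✓ 0x2438D  — 2 lookups
#1 VA=0xA0431E (r,kernel):
  L0 @0x20[5] → 0x27007  P=1,RW=1,US=1,PS=0
  L1 @0x27[4] → 0x28007  P=1,RW=1,US=1,PS=0
  ✓ 0x2831E  — 2 lookups

Access #0 fault: NONE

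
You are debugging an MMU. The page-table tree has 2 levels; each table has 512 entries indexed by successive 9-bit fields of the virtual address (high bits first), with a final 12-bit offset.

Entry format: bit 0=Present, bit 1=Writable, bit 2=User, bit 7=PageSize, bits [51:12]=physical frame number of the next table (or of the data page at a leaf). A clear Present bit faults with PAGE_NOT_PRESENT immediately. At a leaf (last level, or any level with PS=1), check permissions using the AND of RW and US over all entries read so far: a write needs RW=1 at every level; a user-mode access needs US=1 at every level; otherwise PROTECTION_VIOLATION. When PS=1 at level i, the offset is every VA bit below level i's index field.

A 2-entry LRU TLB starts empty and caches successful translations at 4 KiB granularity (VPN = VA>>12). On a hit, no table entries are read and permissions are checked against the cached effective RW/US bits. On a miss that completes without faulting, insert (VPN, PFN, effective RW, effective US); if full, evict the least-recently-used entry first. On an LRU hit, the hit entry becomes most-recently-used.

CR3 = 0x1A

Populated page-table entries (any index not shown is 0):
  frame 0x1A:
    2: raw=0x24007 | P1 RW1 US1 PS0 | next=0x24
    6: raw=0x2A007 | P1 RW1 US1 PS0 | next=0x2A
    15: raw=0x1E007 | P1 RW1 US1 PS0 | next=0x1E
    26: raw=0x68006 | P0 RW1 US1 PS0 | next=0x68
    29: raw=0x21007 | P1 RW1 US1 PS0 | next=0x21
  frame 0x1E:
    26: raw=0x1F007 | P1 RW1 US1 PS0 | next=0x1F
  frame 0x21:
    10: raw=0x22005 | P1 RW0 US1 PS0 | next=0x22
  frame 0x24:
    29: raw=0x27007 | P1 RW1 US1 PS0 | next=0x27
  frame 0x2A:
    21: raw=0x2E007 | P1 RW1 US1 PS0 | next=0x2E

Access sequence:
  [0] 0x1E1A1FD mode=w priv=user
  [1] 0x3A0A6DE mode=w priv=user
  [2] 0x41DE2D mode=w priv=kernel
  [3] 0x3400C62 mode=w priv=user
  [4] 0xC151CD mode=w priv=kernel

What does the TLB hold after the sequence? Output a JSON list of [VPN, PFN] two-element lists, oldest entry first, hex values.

Walk each access:
#0 VA=0x1E1A1FD (w,user):
  L0 @0x1A[15] → 0x1E007  P=1,RW=1,US=1,PS=0
  L1 @0x1E[26] → 0x1F007  P=1,RW=1,US=1,PS=0
  → PA=0x1F1FD  (2 entries read)
#1 VA=0x3A0A6DE (w,user):
  L0 @0x1A[29] → 0x21007  P=1,RW=1,US=1,PS=0
  L1 @0x21[10] → 0x22005  P=1,RW=0,US=1,PS=0
  → PROTECTION_VIOLATION  (2 entries read)
#2 VA=0x41DE2D (w,kernel):
  L0 @0x1A[2] → 0x24007  P=1,RW=1,US=1,PS=0
  L1 @0x24[29] → 0x27007  P=1,RW=1,US=1,PS=0
  → PA=0x27E2D  (2 entries read)
#3 VA=0x3400C62 (w,user):
  L0 @0x1A[26] → 0x68006  P=0,RW=1,US=1,PS=0
  → PAGE_NOT_PRESENT  (1 entries read)
#4 VA=0xC151CD (w,kernel):
  L0 @0x1A[6] → 0x2A007  P=1,RW=1,US=1,PS=0
  L1 @0x2A[21] → 0x2E007  P=1,RW=1,US=1,PS=0
  → PA=0x2E1CD  (2 entries read)

TLB: [["0x41D", "0x27"], ["0xC15", "0x2E"]]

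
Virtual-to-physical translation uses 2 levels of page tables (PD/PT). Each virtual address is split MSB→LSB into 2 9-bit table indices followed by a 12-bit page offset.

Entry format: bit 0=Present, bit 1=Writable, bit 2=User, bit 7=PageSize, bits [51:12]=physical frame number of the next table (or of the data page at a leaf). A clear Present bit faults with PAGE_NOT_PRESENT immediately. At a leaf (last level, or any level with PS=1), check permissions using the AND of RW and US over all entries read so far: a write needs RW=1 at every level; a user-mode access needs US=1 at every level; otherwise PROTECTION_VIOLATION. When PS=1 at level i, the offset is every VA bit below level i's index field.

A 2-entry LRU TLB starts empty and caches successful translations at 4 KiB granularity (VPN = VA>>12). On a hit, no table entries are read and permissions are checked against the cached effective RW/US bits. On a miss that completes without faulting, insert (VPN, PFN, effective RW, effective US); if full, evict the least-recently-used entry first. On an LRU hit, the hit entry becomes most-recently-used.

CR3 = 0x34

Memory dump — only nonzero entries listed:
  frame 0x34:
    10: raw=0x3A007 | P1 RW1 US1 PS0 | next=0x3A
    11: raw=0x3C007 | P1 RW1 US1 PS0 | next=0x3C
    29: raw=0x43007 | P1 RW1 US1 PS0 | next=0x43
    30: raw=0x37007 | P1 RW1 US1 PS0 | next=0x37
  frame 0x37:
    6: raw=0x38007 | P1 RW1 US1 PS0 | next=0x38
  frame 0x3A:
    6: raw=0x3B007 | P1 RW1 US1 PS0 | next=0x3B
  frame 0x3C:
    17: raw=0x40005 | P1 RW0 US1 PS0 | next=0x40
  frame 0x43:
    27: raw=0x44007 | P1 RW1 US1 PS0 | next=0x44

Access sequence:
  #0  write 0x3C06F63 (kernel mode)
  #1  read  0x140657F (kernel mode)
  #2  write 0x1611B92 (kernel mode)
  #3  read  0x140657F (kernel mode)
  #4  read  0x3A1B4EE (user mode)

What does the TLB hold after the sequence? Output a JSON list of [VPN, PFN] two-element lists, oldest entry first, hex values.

Walk each access:
#0 VA=0x3C06F63 (w,kernel):
  L0 @0x34[30] → 0x37007  P=1,RW=1,US=1,PS=0
  L1 @0x37[6] → 0x38007  P=1,RW=1,US=1,PS=0
  → PA=0x38F63  (2 entries read)
#1 VA=0x140657F (r,kernel):
  L0 @0x34[10] → 0x3A007  P=1,RW=1,US=1,PS=0
  L1 @0x3A[6] → 0x3B007  P=1,RW=1,US=1,PS=0
  → PA=0x3B57F  (2 entries read)
#2 VA=0x1611B92 (w,kernel):
  L0 @0x34[11] → 0x3C007  P=1,RW=1,US=1,PS=0
  L1 @0x3C[17] → 0x40005  P=1,RW=0,US=1,PS=0
  ✗ PROTECTION_VIOLATION  [2 reads]
#3 VA=0x140657F (r,kernel):
  TLB hit vpn=0x1406 → PA=0x3B57F
#4 VA=0x3A1B4EE (r,user):
  L0 @0x34[29] → 0x43007  P=1,RW=1,US=1,PS=0
  L1 @0x43[27] → 0x44007  P=1,RW=1,US=1,PS=0
  → PA=0x444EE  (2 entries read)

TLB: [["0x1406", "0x3B"], ["0x3A1B", "0x44"]]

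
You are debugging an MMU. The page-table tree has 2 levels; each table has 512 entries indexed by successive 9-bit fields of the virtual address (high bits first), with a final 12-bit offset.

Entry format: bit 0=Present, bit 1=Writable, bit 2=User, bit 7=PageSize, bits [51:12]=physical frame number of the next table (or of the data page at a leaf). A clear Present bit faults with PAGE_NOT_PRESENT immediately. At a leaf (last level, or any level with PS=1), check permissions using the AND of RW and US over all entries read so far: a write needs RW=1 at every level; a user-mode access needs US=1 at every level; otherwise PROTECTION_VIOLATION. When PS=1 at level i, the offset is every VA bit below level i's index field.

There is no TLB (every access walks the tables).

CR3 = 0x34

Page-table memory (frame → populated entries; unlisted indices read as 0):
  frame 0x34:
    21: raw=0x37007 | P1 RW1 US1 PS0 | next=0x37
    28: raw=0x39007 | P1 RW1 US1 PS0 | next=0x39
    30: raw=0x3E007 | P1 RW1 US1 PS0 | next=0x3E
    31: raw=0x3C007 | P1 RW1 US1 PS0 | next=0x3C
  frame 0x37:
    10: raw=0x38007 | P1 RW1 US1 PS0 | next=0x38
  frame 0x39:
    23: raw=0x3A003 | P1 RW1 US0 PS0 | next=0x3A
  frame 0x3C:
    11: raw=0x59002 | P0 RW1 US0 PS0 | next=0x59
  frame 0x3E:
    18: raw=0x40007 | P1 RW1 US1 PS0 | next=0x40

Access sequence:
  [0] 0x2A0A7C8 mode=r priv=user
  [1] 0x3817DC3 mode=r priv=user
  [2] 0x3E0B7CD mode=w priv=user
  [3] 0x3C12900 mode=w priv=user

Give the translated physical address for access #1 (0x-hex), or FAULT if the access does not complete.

Walk each access:
#0 VA=0x2A0A7C8 (r,user):
  L0: frame=0x34 idx=21 entry=0x37007 [P=1 RW=1 US=1 PS=0]
  L1: frame=0x37 idx=10 entry=0x38007 [P=1 RW=1 US=1 PS=0]
  ⇒ phys 0x387C8  [2 reads]
#1 VA=0x3817DC3 (r,user):
  L0: frame=0x34 idx=28 entry=0x39007 [P=1 RW=1 US=1 PS=0]
  L1: frame=0x39 idx=23 entry=0x3A003 [P=1 RW=1 US=0 PS=0]
  ⇒ fault: PROTECTION_VIOLATION  — 2 lookups
#2 VA=0x3E0B7CD (w,user):
  L0: frame=0x34 idx=31 entry=0x3C007 [P=1 RW=1 US=1 PS=0]
  L1: frame=0x3C idx=11 entry=0x59002 [P=0 RW=1 US=0 PS=0]
  ⇒ fault: PAGE_NOT_PRESENT  — 2 lookups
#3 VA=0x3C12900 (w,user):
  L0: frame=0x34 idx=30 entry=0x3E007 [P=1 RW=1 US=1 PS=0]
  L1: frame=0x3E idx=18 entry=0x40007 [P=1 RW=1 US=1 PS=0]
  ⇒ phys 0x40900  [2 reads]

Access #1 PA: FAULT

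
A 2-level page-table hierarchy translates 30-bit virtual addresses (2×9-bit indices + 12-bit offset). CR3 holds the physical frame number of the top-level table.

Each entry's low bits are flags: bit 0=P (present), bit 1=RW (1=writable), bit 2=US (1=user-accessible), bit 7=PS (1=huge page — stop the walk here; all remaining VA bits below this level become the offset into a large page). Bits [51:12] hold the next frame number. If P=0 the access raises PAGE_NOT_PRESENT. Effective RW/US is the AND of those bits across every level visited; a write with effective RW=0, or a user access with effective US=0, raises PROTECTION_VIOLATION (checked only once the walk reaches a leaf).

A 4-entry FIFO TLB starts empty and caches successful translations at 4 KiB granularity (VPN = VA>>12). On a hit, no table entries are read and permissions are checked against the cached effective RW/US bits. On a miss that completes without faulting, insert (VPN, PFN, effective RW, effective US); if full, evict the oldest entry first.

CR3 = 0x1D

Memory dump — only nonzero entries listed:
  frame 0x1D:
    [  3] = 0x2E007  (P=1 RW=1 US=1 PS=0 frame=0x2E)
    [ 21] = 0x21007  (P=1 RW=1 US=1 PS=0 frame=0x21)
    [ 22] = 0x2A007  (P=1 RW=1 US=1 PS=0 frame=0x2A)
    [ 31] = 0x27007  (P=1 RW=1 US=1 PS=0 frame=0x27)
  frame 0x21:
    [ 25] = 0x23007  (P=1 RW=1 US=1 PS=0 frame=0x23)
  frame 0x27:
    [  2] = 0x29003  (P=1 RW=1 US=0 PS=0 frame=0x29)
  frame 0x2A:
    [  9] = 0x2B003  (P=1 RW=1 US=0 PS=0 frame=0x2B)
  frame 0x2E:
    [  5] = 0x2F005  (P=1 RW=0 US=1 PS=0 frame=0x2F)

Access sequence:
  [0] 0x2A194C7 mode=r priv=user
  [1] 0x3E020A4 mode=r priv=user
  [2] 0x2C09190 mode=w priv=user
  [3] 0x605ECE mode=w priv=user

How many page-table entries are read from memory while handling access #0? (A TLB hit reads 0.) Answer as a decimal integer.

Trace:
#0 VA=0x2A194C7 (r,user):
  L0: frame=0x1D idx=21 entry=0x21007 [P=1 RW=1 US=1 PS=0]
  L1: frame=0x21 idx=25 entry=0x23007 [P=1 RW=1 US=1 PS=0]
  ✓ 0x234C7  — 2 lookups
#1 VA=0x3E020A4 (r,user):
  L0: frame=0x1D idx=31 entry=0x27007 [P=1 RW=1 US=1 PS=0]
  L1: frame=0x27 idx=2 entry=0x29003 [P=1 RW=1 US=0 PS=0]
  ✗ PROTECTION_VIOLATION  [2 reads]
#2 VA=0x2C09190 (w,user):
  L0: frame=0x1D idx=22 entry=0x2A007 [P=1 RW=1 US=1 PS=0]
  L1: frame=0x2A idx=9 entry=0x2B003 [P=1 RW=1 US=0 PS=0]
  ✗ PROTECTION_VIOLATION  [2 reads]
#3 VA=0x605ECE (w,user):
  L0: frame=0x1D idx=3 entry=0x2E007 [P=1 RW=1 US=1 PS=0]
  L1: frame=0x2E idx=5 entry=0x2F005 [P=1 RW=0 US=1 PS=0]
  ✗ PROTECTION_VIOLATION  [2 reads]

Entries read for #0: 2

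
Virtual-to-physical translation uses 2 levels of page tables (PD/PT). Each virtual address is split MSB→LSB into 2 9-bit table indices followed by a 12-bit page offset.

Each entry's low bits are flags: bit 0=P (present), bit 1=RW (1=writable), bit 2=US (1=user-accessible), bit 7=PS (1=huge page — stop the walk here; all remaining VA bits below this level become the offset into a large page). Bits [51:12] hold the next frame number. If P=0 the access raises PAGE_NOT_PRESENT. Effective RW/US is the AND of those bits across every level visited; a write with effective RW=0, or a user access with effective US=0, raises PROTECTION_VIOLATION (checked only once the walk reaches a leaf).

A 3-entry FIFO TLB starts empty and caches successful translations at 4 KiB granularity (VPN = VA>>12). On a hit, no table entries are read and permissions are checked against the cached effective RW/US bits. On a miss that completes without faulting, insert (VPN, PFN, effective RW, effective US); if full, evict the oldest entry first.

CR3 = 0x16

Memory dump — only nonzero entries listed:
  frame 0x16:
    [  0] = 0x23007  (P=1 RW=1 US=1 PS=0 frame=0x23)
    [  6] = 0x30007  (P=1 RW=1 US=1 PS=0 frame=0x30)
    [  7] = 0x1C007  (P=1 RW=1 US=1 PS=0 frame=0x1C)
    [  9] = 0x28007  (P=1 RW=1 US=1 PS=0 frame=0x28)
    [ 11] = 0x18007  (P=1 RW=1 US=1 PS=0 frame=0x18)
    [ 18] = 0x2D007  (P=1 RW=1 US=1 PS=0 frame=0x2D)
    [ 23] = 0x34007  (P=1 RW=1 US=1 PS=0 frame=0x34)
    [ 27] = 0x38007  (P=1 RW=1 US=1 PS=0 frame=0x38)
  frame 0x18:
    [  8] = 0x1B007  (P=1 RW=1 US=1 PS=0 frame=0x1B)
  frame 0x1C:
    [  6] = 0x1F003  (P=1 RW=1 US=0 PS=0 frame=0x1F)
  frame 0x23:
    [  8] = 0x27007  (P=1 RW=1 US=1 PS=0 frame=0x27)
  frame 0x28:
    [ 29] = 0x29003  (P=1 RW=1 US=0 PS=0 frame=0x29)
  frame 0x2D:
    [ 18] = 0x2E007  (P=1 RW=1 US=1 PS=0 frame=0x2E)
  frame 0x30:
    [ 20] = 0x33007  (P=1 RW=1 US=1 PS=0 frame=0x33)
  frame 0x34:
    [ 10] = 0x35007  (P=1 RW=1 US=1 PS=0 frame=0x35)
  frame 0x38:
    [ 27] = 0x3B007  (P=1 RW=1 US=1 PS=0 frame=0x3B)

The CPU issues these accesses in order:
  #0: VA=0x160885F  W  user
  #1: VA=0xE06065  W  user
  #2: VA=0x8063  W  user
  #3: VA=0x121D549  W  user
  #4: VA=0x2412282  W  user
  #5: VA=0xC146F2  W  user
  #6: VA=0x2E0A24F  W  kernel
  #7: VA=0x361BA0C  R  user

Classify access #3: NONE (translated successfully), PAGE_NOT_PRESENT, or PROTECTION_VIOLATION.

Per-access translation:
#0 VA=0x160885F (w,user):
  L0: frame=0x16 idx=11 entry=0x18007 [P=1 RW=1 US=1 PS=0]
  L1: frame=0x18 idx=8 entry=0x1B007 [P=1 RW=1 US=1 PS=0]
  ⇒ phys 0x1B85F  [2 reads]
#1 VA=0xE06065 (w,user):
  L0: frame=0x16 idx=7 entry=0x1C007 [P=1 RW=1 US=1 PS=0]
  L1: frame=0x1C idx=6 entry=0x1F003 [P=1 RW=1 US=0 PS=0]
  → PROTECTION_VIOLATION  (2 entries read)
#2 VA=0x8063 (w,user):
  L0: frame=0x16 idx=0 entry=0x23007 [P=1 RW=1 US=1 PS=0]
  L1: frame=0x23 idx=8 entry=0x27007 [P=1 RW=1 US=1 PS=0]
  ⇒ phys 0x27063  [2 reads]
#3 VA=0x121D549 (w,user):
  L0: frame=0x16 idx=9 entry=0x28007 [P=1 RW=1 US=1 PS=0]
  L1: frame=0x28 idx=29 entry=0x29003 [P=1 RW=1 US=0 PS=0]
  → PROTECTION_VIOLATION  (2 entries read)
#4 VA=0x2412282 (w,user):
  L0: frame=0x16 idx=18 entry=0x2D007 [P=1 RW=1 US=1 PS=0]
  L1: frame=0x2D idx=18 entry=0x2E007 [P=1 RW=1 US=1 PS=0]
  ⇒ phys 0x2E282  [2 reads]
#5 VA=0xC146F2 (w,user):
  L0: frame=0x16 idx=6 entry=0x30007 [P=1 RW=1 US=1 PS=0]
  L1: frame=0x30 idx=20 entry=0x33007 [P=1 RW=1 US=1 PS=0]
  ⇒ phys 0x336F2  [2 reads]
#6 VA=0x2E0A24F (w,kernel):
  L0: frame=0x16 idx=23 entry=0x34007 [P=1 RW=1 US=1 PS=0]
  L1: frame=0x34 idx=10 entry=0x35007 [P=1 RW=1 US=1 PS=0]
  ⇒ phys 0x3524F  [2 reads]
#7 VA=0x361BA0C (r,user):
  L0: frame=0x16 idx=27 entry=0x38007 [P=1 RW=1 US=1 PS=0]
  L1: frame=0x38 idx=27 entry=0x3B007 [P=1 RW=1 US=1 PS=0]
  ⇒ phys 0x3BA0C  [2 reads]

Access #3 fault: PROTECTION_VIOLATION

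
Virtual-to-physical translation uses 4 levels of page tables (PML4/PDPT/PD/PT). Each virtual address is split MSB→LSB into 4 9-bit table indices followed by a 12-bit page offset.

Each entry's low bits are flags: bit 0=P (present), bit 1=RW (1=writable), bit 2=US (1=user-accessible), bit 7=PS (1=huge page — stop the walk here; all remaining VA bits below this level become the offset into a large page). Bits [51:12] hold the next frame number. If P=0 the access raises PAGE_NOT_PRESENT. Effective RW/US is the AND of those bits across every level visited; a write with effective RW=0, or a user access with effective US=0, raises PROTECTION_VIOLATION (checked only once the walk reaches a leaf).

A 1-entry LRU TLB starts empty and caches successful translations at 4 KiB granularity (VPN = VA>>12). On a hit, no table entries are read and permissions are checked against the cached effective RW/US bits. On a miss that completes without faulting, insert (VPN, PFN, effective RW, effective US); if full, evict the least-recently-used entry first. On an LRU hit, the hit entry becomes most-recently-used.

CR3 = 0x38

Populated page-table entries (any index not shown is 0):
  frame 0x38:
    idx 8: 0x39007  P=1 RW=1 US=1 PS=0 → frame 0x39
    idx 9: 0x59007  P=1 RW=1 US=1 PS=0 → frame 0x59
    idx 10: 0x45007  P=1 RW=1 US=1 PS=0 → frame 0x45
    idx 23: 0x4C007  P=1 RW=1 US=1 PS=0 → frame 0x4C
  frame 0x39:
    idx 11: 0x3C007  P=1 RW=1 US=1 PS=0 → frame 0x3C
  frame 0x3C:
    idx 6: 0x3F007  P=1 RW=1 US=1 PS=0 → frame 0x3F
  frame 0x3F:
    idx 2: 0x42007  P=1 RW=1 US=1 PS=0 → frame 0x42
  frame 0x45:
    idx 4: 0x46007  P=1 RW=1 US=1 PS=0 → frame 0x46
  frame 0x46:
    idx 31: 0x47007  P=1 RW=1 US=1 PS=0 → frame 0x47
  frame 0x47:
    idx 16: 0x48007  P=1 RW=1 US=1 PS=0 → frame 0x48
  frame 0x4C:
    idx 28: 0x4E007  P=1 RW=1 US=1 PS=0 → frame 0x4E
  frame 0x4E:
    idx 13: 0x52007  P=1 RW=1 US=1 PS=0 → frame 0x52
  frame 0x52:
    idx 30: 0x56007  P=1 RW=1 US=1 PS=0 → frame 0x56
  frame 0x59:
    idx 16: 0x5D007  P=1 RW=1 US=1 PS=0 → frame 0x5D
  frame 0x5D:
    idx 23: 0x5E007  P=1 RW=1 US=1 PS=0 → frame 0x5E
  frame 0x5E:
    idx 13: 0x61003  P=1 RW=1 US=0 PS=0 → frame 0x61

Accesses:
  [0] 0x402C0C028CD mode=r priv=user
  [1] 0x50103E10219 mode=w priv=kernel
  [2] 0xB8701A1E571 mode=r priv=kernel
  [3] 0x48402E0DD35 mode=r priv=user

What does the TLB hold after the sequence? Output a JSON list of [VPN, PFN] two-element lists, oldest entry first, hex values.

Per-access translation:
#0 VA=0x402C0C028CD (r,user):
  [0] read 0x38 idx=8: raw=0x39007 flags P=1 W=1 U=1 S=0
  [1] read 0x39 idx=11: raw=0x3C007 flags P=1 W=1 U=1 S=0
  [2] read 0x3C idx=6: raw=0x3F007 flags P=1 W=1 U=1 S=0
  [3] read 0x3F idx=2: raw=0x42007 flags P=1 W=1 U=1 S=0
  ✓ 0x428CD  — 4 lookups
#1 VA=0x50103E10219 (w,kernel):
  [0] read 0x38 idx=10: raw=0x45007 flags P=1 W=1 U=1 S=0
  [1] read 0x45 idx=4: raw=0x46007 flags P=1 W=1 U=1 S=0
  [2] read 0x46 idx=31: raw=0x47007 flags P=1 W=1 U=1 S=0
  [3] read 0x47 idx=16: raw=0x48007 flags P=1 W=1 U=1 S=0
  ✓ 0x48219  — 4 lookups
#2 VA=0xB8701A1E571 (r,kernel):
  [0] read 0x38 idx=23: raw=0x4C007 flags P=1 W=1 U=1 S=0
  [1] read 0x4C idx=28: raw=0x4E007 flags P=1 W=1 U=1 S=0
  [2] read 0x4E idx=13: raw=0x52007 flags P=1 W=1 U=1 S=0
  [3] read 0x52 idx=30: raw=0x56007 flags P=1 W=1 U=1 S=0
  ✓ 0x56571  — 4 lookups
#3 VA=0x48402E0DD35 (r,user):
  [0] read 0x38 idx=9: raw=0x59007 flags P=1 W=1 U=1 S=0
  [1] read 0x59 idx=16: raw=0x5D007 flags P=1 W=1 U=1 S=0
  [2] read 0x5D idx=23: raw=0x5E007 flags P=1 W=1 U=1 S=0
  [3] read 0x5E idx=13: raw=0x61003 flags P=1 W=1 U=0 S=0
  ⇒ fault: PROTECTION_VIOLATION  — 4 lookups

TLB: [["0xB8701A1E", "0x56"]]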